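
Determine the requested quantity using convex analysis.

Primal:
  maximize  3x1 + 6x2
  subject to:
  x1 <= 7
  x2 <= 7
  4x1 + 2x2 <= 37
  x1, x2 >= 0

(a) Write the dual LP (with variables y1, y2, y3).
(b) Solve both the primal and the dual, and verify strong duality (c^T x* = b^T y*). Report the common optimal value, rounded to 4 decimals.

The standard primal-dual pair for 'max c^T x s.t. A x <= b, x >= 0' is:
  Dual:  min b^T y  s.t.  A^T y >= c,  y >= 0.

So the dual LP is:
  minimize  7y1 + 7y2 + 37y3
  subject to:
    y1 + 4y3 >= 3
    y2 + 2y3 >= 6
    y1, y2, y3 >= 0

Solving the primal: x* = (5.75, 7).
  primal value c^T x* = 59.25.
Solving the dual: y* = (0, 4.5, 0.75).
  dual value b^T y* = 59.25.
Strong duality: c^T x* = b^T y*. Confirmed.

59.25


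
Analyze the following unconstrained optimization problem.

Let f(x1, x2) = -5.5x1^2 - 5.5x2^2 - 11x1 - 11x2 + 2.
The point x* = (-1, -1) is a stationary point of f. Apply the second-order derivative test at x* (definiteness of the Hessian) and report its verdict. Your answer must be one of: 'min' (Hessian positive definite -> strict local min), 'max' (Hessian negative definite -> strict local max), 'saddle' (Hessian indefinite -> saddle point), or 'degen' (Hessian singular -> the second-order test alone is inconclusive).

Compute the Hessian H = grad^2 f:
  H = [[-11, 0], [0, -11]]
Verify stationarity: grad f(x*) = H x* + g = (0, 0).
Eigenvalues of H: -11, -11.
Both eigenvalues < 0, so H is negative definite -> x* is a strict local max.

max


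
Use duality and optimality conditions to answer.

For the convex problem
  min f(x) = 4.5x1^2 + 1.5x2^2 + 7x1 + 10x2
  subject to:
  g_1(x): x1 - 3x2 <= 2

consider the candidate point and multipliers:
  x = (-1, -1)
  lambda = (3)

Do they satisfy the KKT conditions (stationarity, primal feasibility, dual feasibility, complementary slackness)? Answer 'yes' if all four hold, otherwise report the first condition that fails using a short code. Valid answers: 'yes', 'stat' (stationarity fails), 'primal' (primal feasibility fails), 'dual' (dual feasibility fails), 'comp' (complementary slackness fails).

Gradient of f: grad f(x) = Q x + c = (-2, 7)
Constraint values g_i(x) = a_i^T x - b_i:
  g_1((-1, -1)) = 0
Stationarity residual: grad f(x) + sum_i lambda_i a_i = (1, -2)
  -> stationarity FAILS
Primal feasibility (all g_i <= 0): OK
Dual feasibility (all lambda_i >= 0): OK
Complementary slackness (lambda_i * g_i(x) = 0 for all i): OK

Verdict: the first failing condition is stationarity -> stat.

stat


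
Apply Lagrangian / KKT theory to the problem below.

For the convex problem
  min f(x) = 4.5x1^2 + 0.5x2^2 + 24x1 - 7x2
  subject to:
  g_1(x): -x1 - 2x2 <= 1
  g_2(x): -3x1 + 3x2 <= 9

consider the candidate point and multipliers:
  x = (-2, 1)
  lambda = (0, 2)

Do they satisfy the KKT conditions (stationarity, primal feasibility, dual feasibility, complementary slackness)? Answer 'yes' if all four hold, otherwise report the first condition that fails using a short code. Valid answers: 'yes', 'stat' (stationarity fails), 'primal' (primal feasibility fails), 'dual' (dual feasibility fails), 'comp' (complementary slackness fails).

Gradient of f: grad f(x) = Q x + c = (6, -6)
Constraint values g_i(x) = a_i^T x - b_i:
  g_1((-2, 1)) = -1
  g_2((-2, 1)) = 0
Stationarity residual: grad f(x) + sum_i lambda_i a_i = (0, 0)
  -> stationarity OK
Primal feasibility (all g_i <= 0): OK
Dual feasibility (all lambda_i >= 0): OK
Complementary slackness (lambda_i * g_i(x) = 0 for all i): OK

Verdict: yes, KKT holds.

yes


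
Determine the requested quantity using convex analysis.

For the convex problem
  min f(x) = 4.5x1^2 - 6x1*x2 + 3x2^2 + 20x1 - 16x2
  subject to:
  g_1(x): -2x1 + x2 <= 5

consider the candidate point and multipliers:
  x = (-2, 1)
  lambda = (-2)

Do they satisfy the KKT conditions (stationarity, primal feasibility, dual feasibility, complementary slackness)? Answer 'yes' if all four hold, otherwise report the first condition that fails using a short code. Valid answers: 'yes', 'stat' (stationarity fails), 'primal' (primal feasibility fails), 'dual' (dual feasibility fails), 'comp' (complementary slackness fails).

Gradient of f: grad f(x) = Q x + c = (-4, 2)
Constraint values g_i(x) = a_i^T x - b_i:
  g_1((-2, 1)) = 0
Stationarity residual: grad f(x) + sum_i lambda_i a_i = (0, 0)
  -> stationarity OK
Primal feasibility (all g_i <= 0): OK
Dual feasibility (all lambda_i >= 0): FAILS
Complementary slackness (lambda_i * g_i(x) = 0 for all i): OK

Verdict: the first failing condition is dual_feasibility -> dual.

dual


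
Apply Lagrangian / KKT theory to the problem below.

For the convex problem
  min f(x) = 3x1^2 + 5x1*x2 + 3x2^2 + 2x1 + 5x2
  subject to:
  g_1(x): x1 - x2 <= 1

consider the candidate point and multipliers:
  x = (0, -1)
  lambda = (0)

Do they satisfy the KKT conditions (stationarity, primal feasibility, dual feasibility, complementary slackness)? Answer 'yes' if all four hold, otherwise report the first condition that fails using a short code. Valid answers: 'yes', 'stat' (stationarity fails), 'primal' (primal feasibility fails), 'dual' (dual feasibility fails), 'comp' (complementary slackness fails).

Gradient of f: grad f(x) = Q x + c = (-3, -1)
Constraint values g_i(x) = a_i^T x - b_i:
  g_1((0, -1)) = 0
Stationarity residual: grad f(x) + sum_i lambda_i a_i = (-3, -1)
  -> stationarity FAILS
Primal feasibility (all g_i <= 0): OK
Dual feasibility (all lambda_i >= 0): OK
Complementary slackness (lambda_i * g_i(x) = 0 for all i): OK

Verdict: the first failing condition is stationarity -> stat.

stat


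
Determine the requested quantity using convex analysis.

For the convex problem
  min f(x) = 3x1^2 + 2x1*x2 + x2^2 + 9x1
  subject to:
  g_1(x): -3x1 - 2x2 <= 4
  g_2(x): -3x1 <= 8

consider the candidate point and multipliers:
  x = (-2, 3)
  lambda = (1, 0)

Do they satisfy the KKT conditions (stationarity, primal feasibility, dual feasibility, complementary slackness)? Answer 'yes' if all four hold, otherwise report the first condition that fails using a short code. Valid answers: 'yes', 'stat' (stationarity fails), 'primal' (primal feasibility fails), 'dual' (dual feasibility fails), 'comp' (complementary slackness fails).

Gradient of f: grad f(x) = Q x + c = (3, 2)
Constraint values g_i(x) = a_i^T x - b_i:
  g_1((-2, 3)) = -4
  g_2((-2, 3)) = -2
Stationarity residual: grad f(x) + sum_i lambda_i a_i = (0, 0)
  -> stationarity OK
Primal feasibility (all g_i <= 0): OK
Dual feasibility (all lambda_i >= 0): OK
Complementary slackness (lambda_i * g_i(x) = 0 for all i): FAILS

Verdict: the first failing condition is complementary_slackness -> comp.

comp


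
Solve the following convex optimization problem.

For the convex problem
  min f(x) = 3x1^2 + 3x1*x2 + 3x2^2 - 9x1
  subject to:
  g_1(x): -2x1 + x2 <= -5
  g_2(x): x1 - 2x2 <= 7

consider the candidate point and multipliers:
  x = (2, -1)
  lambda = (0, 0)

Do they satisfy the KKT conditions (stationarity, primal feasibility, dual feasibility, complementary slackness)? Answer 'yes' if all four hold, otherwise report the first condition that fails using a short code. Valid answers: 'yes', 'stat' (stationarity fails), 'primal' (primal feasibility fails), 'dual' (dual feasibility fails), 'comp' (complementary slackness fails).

Gradient of f: grad f(x) = Q x + c = (0, 0)
Constraint values g_i(x) = a_i^T x - b_i:
  g_1((2, -1)) = 0
  g_2((2, -1)) = -3
Stationarity residual: grad f(x) + sum_i lambda_i a_i = (0, 0)
  -> stationarity OK
Primal feasibility (all g_i <= 0): OK
Dual feasibility (all lambda_i >= 0): OK
Complementary slackness (lambda_i * g_i(x) = 0 for all i): OK

Verdict: yes, KKT holds.

yes


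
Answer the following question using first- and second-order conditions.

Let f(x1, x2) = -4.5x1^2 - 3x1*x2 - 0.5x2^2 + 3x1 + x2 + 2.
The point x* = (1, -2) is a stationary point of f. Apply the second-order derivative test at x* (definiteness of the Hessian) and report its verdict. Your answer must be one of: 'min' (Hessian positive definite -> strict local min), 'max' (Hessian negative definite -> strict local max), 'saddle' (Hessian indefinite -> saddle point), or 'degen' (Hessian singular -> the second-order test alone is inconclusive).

Compute the Hessian H = grad^2 f:
  H = [[-9, -3], [-3, -1]]
Verify stationarity: grad f(x*) = H x* + g = (0, 0).
Eigenvalues of H: -10, 0.
H has a zero eigenvalue (singular; negative semidefinite but not definite), so H is neither positive definite, negative definite, nor indefinite. The second-order test alone is inconclusive -> degen.
(Indeed, f is constant along the null direction of H through x*, so x* is not a strict local extremum.)

degen


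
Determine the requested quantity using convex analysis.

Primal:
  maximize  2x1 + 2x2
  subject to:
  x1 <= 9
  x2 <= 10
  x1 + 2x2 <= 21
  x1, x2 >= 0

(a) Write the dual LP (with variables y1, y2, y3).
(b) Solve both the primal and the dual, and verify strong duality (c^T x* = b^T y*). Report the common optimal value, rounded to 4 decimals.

The standard primal-dual pair for 'max c^T x s.t. A x <= b, x >= 0' is:
  Dual:  min b^T y  s.t.  A^T y >= c,  y >= 0.

So the dual LP is:
  minimize  9y1 + 10y2 + 21y3
  subject to:
    y1 + y3 >= 2
    y2 + 2y3 >= 2
    y1, y2, y3 >= 0

Solving the primal: x* = (9, 6).
  primal value c^T x* = 30.
Solving the dual: y* = (1, 0, 1).
  dual value b^T y* = 30.
Strong duality: c^T x* = b^T y*. Confirmed.

30


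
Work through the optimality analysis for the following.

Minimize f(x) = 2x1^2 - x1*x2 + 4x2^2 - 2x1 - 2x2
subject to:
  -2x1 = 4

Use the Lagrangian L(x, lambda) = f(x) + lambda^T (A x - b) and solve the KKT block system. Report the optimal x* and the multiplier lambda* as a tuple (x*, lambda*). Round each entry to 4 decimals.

Form the Lagrangian:
  L(x, lambda) = (1/2) x^T Q x + c^T x + lambda^T (A x - b)
Stationarity (grad_x L = 0): Q x + c + A^T lambda = 0.
Primal feasibility: A x = b.

This gives the KKT block system:
  [ Q   A^T ] [ x     ]   [-c ]
  [ A    0  ] [ lambda ] = [ b ]

Solving the linear system:
  x*      = (-2, 0)
  lambda* = (-5)
  f(x*)   = 12

x* = (-2, 0), lambda* = (-5)


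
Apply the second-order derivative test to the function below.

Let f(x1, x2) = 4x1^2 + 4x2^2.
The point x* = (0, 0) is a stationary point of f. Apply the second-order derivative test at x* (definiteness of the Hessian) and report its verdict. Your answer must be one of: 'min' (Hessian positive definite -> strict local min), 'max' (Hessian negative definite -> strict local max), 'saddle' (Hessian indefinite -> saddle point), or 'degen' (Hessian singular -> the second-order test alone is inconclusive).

Compute the Hessian H = grad^2 f:
  H = [[8, 0], [0, 8]]
Verify stationarity: grad f(x*) = H x* + g = (0, 0).
Eigenvalues of H: 8, 8.
Both eigenvalues > 0, so H is positive definite -> x* is a strict local min.

min


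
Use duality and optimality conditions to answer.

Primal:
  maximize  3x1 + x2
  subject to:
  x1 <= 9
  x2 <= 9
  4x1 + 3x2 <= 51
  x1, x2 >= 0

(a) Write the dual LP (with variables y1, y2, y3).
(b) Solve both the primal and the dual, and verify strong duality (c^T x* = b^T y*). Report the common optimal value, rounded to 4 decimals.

The standard primal-dual pair for 'max c^T x s.t. A x <= b, x >= 0' is:
  Dual:  min b^T y  s.t.  A^T y >= c,  y >= 0.

So the dual LP is:
  minimize  9y1 + 9y2 + 51y3
  subject to:
    y1 + 4y3 >= 3
    y2 + 3y3 >= 1
    y1, y2, y3 >= 0

Solving the primal: x* = (9, 5).
  primal value c^T x* = 32.
Solving the dual: y* = (1.6667, 0, 0.3333).
  dual value b^T y* = 32.
Strong duality: c^T x* = b^T y*. Confirmed.

32


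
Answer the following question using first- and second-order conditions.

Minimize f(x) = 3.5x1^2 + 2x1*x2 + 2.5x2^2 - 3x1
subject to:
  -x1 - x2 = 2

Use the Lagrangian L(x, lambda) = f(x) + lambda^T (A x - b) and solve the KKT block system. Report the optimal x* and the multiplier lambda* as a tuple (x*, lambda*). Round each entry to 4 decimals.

Form the Lagrangian:
  L(x, lambda) = (1/2) x^T Q x + c^T x + lambda^T (A x - b)
Stationarity (grad_x L = 0): Q x + c + A^T lambda = 0.
Primal feasibility: A x = b.

This gives the KKT block system:
  [ Q   A^T ] [ x     ]   [-c ]
  [ A    0  ] [ lambda ] = [ b ]

Solving the linear system:
  x*      = (-0.375, -1.625)
  lambda* = (-8.875)
  f(x*)   = 9.4375

x* = (-0.375, -1.625), lambda* = (-8.875)


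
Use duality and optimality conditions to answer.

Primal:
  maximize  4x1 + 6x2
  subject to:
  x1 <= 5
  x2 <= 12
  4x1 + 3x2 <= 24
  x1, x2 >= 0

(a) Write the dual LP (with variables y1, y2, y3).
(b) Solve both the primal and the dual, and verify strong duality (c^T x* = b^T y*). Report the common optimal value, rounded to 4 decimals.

The standard primal-dual pair for 'max c^T x s.t. A x <= b, x >= 0' is:
  Dual:  min b^T y  s.t.  A^T y >= c,  y >= 0.

So the dual LP is:
  minimize  5y1 + 12y2 + 24y3
  subject to:
    y1 + 4y3 >= 4
    y2 + 3y3 >= 6
    y1, y2, y3 >= 0

Solving the primal: x* = (0, 8).
  primal value c^T x* = 48.
Solving the dual: y* = (0, 0, 2).
  dual value b^T y* = 48.
Strong duality: c^T x* = b^T y*. Confirmed.

48


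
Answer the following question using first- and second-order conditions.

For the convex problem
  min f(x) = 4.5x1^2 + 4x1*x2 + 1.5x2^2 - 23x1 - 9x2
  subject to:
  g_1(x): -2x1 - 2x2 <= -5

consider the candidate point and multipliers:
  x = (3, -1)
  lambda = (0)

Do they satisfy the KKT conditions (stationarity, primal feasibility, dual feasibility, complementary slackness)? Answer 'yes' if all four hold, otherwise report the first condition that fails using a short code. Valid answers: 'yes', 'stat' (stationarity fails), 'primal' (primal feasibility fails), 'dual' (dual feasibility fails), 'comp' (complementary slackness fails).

Gradient of f: grad f(x) = Q x + c = (0, 0)
Constraint values g_i(x) = a_i^T x - b_i:
  g_1((3, -1)) = 1
Stationarity residual: grad f(x) + sum_i lambda_i a_i = (0, 0)
  -> stationarity OK
Primal feasibility (all g_i <= 0): FAILS
Dual feasibility (all lambda_i >= 0): OK
Complementary slackness (lambda_i * g_i(x) = 0 for all i): OK

Verdict: the first failing condition is primal_feasibility -> primal.

primal


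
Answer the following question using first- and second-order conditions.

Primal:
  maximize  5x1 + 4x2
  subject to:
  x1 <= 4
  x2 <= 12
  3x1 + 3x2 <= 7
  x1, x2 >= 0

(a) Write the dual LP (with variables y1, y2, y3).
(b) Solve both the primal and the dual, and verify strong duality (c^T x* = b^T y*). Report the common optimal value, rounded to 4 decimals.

The standard primal-dual pair for 'max c^T x s.t. A x <= b, x >= 0' is:
  Dual:  min b^T y  s.t.  A^T y >= c,  y >= 0.

So the dual LP is:
  minimize  4y1 + 12y2 + 7y3
  subject to:
    y1 + 3y3 >= 5
    y2 + 3y3 >= 4
    y1, y2, y3 >= 0

Solving the primal: x* = (2.3333, 0).
  primal value c^T x* = 11.6667.
Solving the dual: y* = (0, 0, 1.6667).
  dual value b^T y* = 11.6667.
Strong duality: c^T x* = b^T y*. Confirmed.

11.6667


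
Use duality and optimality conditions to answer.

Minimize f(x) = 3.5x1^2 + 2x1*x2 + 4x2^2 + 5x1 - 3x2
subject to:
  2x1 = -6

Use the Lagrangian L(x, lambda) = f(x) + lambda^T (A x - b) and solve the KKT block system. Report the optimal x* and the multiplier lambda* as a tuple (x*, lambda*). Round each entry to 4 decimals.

Form the Lagrangian:
  L(x, lambda) = (1/2) x^T Q x + c^T x + lambda^T (A x - b)
Stationarity (grad_x L = 0): Q x + c + A^T lambda = 0.
Primal feasibility: A x = b.

This gives the KKT block system:
  [ Q   A^T ] [ x     ]   [-c ]
  [ A    0  ] [ lambda ] = [ b ]

Solving the linear system:
  x*      = (-3, 1.125)
  lambda* = (6.875)
  f(x*)   = 11.4375

x* = (-3, 1.125), lambda* = (6.875)


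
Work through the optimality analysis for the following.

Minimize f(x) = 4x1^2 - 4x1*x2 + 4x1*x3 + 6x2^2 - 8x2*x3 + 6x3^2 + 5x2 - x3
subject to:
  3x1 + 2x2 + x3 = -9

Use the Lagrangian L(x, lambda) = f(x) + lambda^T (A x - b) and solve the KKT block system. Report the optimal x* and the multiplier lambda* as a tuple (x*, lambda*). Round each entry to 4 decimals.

Form the Lagrangian:
  L(x, lambda) = (1/2) x^T Q x + c^T x + lambda^T (A x - b)
Stationarity (grad_x L = 0): Q x + c + A^T lambda = 0.
Primal feasibility: A x = b.

This gives the KKT block system:
  [ Q   A^T ] [ x     ]   [-c ]
  [ A    0  ] [ lambda ] = [ b ]

Solving the linear system:
  x*      = (-1.4148, -1.9148, -0.9261)
  lambda* = (2.4545)
  f(x*)   = 6.7216

x* = (-1.4148, -1.9148, -0.9261), lambda* = (2.4545)


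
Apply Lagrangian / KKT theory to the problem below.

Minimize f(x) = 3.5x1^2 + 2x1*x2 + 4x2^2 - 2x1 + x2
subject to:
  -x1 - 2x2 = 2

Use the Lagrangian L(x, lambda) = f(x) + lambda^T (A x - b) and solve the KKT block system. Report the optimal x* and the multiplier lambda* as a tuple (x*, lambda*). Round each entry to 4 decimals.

Form the Lagrangian:
  L(x, lambda) = (1/2) x^T Q x + c^T x + lambda^T (A x - b)
Stationarity (grad_x L = 0): Q x + c + A^T lambda = 0.
Primal feasibility: A x = b.

This gives the KKT block system:
  [ Q   A^T ] [ x     ]   [-c ]
  [ A    0  ] [ lambda ] = [ b ]

Solving the linear system:
  x*      = (0.0714, -1.0357)
  lambda* = (-3.5714)
  f(x*)   = 2.9821

x* = (0.0714, -1.0357), lambda* = (-3.5714)


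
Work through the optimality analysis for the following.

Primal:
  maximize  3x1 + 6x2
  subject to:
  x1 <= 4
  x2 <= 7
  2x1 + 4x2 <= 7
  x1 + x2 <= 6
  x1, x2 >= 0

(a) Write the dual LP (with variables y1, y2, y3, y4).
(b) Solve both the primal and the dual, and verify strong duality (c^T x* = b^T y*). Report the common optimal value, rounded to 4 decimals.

The standard primal-dual pair for 'max c^T x s.t. A x <= b, x >= 0' is:
  Dual:  min b^T y  s.t.  A^T y >= c,  y >= 0.

So the dual LP is:
  minimize  4y1 + 7y2 + 7y3 + 6y4
  subject to:
    y1 + 2y3 + y4 >= 3
    y2 + 4y3 + y4 >= 6
    y1, y2, y3, y4 >= 0

Solving the primal: x* = (3.5, 0).
  primal value c^T x* = 10.5.
Solving the dual: y* = (0, 0, 1.5, 0).
  dual value b^T y* = 10.5.
Strong duality: c^T x* = b^T y*. Confirmed.

10.5


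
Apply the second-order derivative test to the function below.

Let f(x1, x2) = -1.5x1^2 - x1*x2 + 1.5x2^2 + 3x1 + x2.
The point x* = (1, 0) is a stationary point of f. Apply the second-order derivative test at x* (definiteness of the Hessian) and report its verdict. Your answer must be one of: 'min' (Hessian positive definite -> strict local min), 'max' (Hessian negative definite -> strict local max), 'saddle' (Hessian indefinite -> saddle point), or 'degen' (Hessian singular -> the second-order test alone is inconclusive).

Compute the Hessian H = grad^2 f:
  H = [[-3, -1], [-1, 3]]
Verify stationarity: grad f(x*) = H x* + g = (0, 0).
Eigenvalues of H: -3.1623, 3.1623.
Eigenvalues have mixed signs, so H is indefinite -> x* is a saddle point.

saddle


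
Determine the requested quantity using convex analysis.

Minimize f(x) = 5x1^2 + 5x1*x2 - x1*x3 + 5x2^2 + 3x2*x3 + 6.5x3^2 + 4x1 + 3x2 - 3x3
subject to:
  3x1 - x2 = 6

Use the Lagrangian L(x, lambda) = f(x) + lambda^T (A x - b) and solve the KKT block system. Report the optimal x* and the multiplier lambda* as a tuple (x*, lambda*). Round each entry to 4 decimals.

Form the Lagrangian:
  L(x, lambda) = (1/2) x^T Q x + c^T x + lambda^T (A x - b)
Stationarity (grad_x L = 0): Q x + c + A^T lambda = 0.
Primal feasibility: A x = b.

This gives the KKT block system:
  [ Q   A^T ] [ x     ]   [-c ]
  [ A    0  ] [ lambda ] = [ b ]

Solving the linear system:
  x*      = (1.4717, -1.5849, 0.7097)
  lambda* = (-3.361)
  f(x*)   = 9.5846

x* = (1.4717, -1.5849, 0.7097), lambda* = (-3.361)


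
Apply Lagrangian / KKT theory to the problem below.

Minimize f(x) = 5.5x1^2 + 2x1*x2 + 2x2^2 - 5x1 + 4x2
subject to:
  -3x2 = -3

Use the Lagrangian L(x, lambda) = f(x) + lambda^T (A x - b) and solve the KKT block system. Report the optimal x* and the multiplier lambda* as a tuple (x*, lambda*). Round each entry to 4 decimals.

Form the Lagrangian:
  L(x, lambda) = (1/2) x^T Q x + c^T x + lambda^T (A x - b)
Stationarity (grad_x L = 0): Q x + c + A^T lambda = 0.
Primal feasibility: A x = b.

This gives the KKT block system:
  [ Q   A^T ] [ x     ]   [-c ]
  [ A    0  ] [ lambda ] = [ b ]

Solving the linear system:
  x*      = (0.2727, 1)
  lambda* = (2.8485)
  f(x*)   = 5.5909

x* = (0.2727, 1), lambda* = (2.8485)


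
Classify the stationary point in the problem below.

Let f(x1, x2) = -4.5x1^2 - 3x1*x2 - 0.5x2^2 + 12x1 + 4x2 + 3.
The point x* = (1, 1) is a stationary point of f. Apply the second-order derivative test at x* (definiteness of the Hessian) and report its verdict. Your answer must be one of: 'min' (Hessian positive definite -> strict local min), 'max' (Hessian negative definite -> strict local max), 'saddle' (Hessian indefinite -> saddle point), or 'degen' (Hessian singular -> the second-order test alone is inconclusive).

Compute the Hessian H = grad^2 f:
  H = [[-9, -3], [-3, -1]]
Verify stationarity: grad f(x*) = H x* + g = (0, 0).
Eigenvalues of H: -10, 0.
H has a zero eigenvalue (singular; negative semidefinite but not definite), so H is neither positive definite, negative definite, nor indefinite. The second-order test alone is inconclusive -> degen.
(Indeed, f is constant along the null direction of H through x*, so x* is not a strict local extremum.)

degen


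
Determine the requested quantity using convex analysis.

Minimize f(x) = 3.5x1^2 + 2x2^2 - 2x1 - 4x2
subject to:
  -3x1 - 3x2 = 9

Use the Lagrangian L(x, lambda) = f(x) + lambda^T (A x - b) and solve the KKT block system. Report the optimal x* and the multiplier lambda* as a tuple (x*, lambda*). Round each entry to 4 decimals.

Form the Lagrangian:
  L(x, lambda) = (1/2) x^T Q x + c^T x + lambda^T (A x - b)
Stationarity (grad_x L = 0): Q x + c + A^T lambda = 0.
Primal feasibility: A x = b.

This gives the KKT block system:
  [ Q   A^T ] [ x     ]   [-c ]
  [ A    0  ] [ lambda ] = [ b ]

Solving the linear system:
  x*      = (-1.2727, -1.7273)
  lambda* = (-3.6364)
  f(x*)   = 21.0909

x* = (-1.2727, -1.7273), lambda* = (-3.6364)


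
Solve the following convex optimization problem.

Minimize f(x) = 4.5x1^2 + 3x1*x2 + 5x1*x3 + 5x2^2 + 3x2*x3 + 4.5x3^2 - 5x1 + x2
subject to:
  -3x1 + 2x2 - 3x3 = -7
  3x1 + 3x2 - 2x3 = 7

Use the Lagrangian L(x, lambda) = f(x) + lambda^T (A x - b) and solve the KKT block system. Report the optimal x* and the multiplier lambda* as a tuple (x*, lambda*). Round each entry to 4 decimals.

Form the Lagrangian:
  L(x, lambda) = (1/2) x^T Q x + c^T x + lambda^T (A x - b)
Stationarity (grad_x L = 0): Q x + c + A^T lambda = 0.
Primal feasibility: A x = b.

This gives the KKT block system:
  [ Q   A^T ] [ x     ]   [-c ]
  [ A    0  ] [ lambda ] = [ b ]

Solving the linear system:
  x*      = (2.5645, -0.6935, -0.6935)
  lambda* = (2.571, -1.6065)
  f(x*)   = 7.8629

x* = (2.5645, -0.6935, -0.6935), lambda* = (2.571, -1.6065)


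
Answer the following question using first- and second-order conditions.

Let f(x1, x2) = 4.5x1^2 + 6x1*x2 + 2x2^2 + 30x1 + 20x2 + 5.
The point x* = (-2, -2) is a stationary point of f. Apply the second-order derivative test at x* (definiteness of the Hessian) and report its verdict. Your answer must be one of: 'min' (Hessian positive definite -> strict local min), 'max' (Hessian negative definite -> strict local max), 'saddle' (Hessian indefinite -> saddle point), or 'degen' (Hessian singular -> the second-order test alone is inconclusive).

Compute the Hessian H = grad^2 f:
  H = [[9, 6], [6, 4]]
Verify stationarity: grad f(x*) = H x* + g = (0, 0).
Eigenvalues of H: 0, 13.
H has a zero eigenvalue (singular; positive semidefinite but not definite), so H is neither positive definite, negative definite, nor indefinite. The second-order test alone is inconclusive -> degen.
(Indeed, f is constant along the null direction of H through x*, so x* is not a strict local extremum.)

degen


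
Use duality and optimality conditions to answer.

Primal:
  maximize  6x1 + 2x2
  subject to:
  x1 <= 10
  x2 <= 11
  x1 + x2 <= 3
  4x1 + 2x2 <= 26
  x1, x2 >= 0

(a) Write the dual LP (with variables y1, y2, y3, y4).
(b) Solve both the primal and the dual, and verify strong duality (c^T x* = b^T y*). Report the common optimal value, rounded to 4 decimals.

The standard primal-dual pair for 'max c^T x s.t. A x <= b, x >= 0' is:
  Dual:  min b^T y  s.t.  A^T y >= c,  y >= 0.

So the dual LP is:
  minimize  10y1 + 11y2 + 3y3 + 26y4
  subject to:
    y1 + y3 + 4y4 >= 6
    y2 + y3 + 2y4 >= 2
    y1, y2, y3, y4 >= 0

Solving the primal: x* = (3, 0).
  primal value c^T x* = 18.
Solving the dual: y* = (0, 0, 6, 0).
  dual value b^T y* = 18.
Strong duality: c^T x* = b^T y*. Confirmed.

18


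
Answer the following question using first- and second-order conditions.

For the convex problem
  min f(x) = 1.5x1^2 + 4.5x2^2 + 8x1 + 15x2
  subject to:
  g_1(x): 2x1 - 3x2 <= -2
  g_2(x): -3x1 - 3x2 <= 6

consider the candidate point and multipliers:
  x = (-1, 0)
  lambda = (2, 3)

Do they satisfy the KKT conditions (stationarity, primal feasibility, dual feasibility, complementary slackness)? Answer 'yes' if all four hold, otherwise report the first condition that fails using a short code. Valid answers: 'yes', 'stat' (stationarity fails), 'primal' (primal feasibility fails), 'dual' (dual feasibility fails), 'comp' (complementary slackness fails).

Gradient of f: grad f(x) = Q x + c = (5, 15)
Constraint values g_i(x) = a_i^T x - b_i:
  g_1((-1, 0)) = 0
  g_2((-1, 0)) = -3
Stationarity residual: grad f(x) + sum_i lambda_i a_i = (0, 0)
  -> stationarity OK
Primal feasibility (all g_i <= 0): OK
Dual feasibility (all lambda_i >= 0): OK
Complementary slackness (lambda_i * g_i(x) = 0 for all i): FAILS

Verdict: the first failing condition is complementary_slackness -> comp.

comp


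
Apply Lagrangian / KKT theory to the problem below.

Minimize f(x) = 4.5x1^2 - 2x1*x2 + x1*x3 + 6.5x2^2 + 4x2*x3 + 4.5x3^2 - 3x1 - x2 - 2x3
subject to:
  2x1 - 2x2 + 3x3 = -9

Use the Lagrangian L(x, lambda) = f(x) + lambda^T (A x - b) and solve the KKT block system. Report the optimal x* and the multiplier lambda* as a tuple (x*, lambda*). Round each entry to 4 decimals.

Form the Lagrangian:
  L(x, lambda) = (1/2) x^T Q x + c^T x + lambda^T (A x - b)
Stationarity (grad_x L = 0): Q x + c + A^T lambda = 0.
Primal feasibility: A x = b.

This gives the KKT block system:
  [ Q   A^T ] [ x     ]   [-c ]
  [ A    0  ] [ lambda ] = [ b ]

Solving the linear system:
  x*      = (-0.199, 1.3765, -1.9497)
  lambda* = (4.7467)
  f(x*)   = 22.9203

x* = (-0.199, 1.3765, -1.9497), lambda* = (4.7467)


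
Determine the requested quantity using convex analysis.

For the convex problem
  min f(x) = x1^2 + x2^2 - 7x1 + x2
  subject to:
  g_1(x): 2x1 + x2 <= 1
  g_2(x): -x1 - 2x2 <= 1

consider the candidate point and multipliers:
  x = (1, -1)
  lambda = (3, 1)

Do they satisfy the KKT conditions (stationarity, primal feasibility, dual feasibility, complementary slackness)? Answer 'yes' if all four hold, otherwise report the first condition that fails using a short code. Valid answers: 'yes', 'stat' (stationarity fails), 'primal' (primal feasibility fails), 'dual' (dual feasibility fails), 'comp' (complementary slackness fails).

Gradient of f: grad f(x) = Q x + c = (-5, -1)
Constraint values g_i(x) = a_i^T x - b_i:
  g_1((1, -1)) = 0
  g_2((1, -1)) = 0
Stationarity residual: grad f(x) + sum_i lambda_i a_i = (0, 0)
  -> stationarity OK
Primal feasibility (all g_i <= 0): OK
Dual feasibility (all lambda_i >= 0): OK
Complementary slackness (lambda_i * g_i(x) = 0 for all i): OK

Verdict: yes, KKT holds.

yes


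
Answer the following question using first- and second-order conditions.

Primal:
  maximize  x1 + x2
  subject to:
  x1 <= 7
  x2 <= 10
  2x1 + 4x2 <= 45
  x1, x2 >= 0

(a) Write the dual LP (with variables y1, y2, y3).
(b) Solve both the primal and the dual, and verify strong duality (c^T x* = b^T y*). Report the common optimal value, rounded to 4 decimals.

The standard primal-dual pair for 'max c^T x s.t. A x <= b, x >= 0' is:
  Dual:  min b^T y  s.t.  A^T y >= c,  y >= 0.

So the dual LP is:
  minimize  7y1 + 10y2 + 45y3
  subject to:
    y1 + 2y3 >= 1
    y2 + 4y3 >= 1
    y1, y2, y3 >= 0

Solving the primal: x* = (7, 7.75).
  primal value c^T x* = 14.75.
Solving the dual: y* = (0.5, 0, 0.25).
  dual value b^T y* = 14.75.
Strong duality: c^T x* = b^T y*. Confirmed.

14.75


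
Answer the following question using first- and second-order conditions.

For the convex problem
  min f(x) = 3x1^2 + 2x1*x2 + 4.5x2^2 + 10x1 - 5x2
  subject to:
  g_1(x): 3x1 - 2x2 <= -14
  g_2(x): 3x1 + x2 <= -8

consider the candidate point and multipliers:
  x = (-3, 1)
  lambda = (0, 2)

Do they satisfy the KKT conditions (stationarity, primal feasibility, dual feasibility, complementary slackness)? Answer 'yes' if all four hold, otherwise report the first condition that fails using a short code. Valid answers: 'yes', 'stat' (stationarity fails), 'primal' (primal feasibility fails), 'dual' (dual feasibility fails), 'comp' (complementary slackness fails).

Gradient of f: grad f(x) = Q x + c = (-6, -2)
Constraint values g_i(x) = a_i^T x - b_i:
  g_1((-3, 1)) = 3
  g_2((-3, 1)) = 0
Stationarity residual: grad f(x) + sum_i lambda_i a_i = (0, 0)
  -> stationarity OK
Primal feasibility (all g_i <= 0): FAILS
Dual feasibility (all lambda_i >= 0): OK
Complementary slackness (lambda_i * g_i(x) = 0 for all i): OK

Verdict: the first failing condition is primal_feasibility -> primal.

primal


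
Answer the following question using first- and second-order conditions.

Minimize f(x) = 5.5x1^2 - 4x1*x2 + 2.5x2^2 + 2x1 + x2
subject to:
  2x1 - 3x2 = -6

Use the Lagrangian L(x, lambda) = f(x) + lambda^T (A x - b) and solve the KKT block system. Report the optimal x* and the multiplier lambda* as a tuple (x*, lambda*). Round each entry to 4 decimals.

Form the Lagrangian:
  L(x, lambda) = (1/2) x^T Q x + c^T x + lambda^T (A x - b)
Stationarity (grad_x L = 0): Q x + c + A^T lambda = 0.
Primal feasibility: A x = b.

This gives the KKT block system:
  [ Q   A^T ] [ x     ]   [-c ]
  [ A    0  ] [ lambda ] = [ b ]

Solving the linear system:
  x*      = (-0.169, 1.8873)
  lambda* = (3.7042)
  f(x*)   = 11.8873

x* = (-0.169, 1.8873), lambda* = (3.7042)


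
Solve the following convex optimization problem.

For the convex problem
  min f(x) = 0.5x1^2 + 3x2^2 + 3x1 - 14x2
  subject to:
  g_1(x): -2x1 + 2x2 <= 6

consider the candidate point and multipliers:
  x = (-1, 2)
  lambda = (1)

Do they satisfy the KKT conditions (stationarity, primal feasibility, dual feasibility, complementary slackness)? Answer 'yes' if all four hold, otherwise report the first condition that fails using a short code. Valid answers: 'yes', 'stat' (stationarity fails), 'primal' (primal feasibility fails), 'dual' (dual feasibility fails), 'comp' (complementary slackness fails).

Gradient of f: grad f(x) = Q x + c = (2, -2)
Constraint values g_i(x) = a_i^T x - b_i:
  g_1((-1, 2)) = 0
Stationarity residual: grad f(x) + sum_i lambda_i a_i = (0, 0)
  -> stationarity OK
Primal feasibility (all g_i <= 0): OK
Dual feasibility (all lambda_i >= 0): OK
Complementary slackness (lambda_i * g_i(x) = 0 for all i): OK

Verdict: yes, KKT holds.

yes


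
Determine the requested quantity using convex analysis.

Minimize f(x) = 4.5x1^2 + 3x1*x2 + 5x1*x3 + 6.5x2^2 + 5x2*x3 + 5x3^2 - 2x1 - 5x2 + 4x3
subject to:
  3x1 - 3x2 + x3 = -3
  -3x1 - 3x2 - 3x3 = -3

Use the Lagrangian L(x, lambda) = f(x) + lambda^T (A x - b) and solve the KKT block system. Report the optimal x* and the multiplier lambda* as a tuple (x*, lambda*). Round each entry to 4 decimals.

Form the Lagrangian:
  L(x, lambda) = (1/2) x^T Q x + c^T x + lambda^T (A x - b)
Stationarity (grad_x L = 0): Q x + c + A^T lambda = 0.
Primal feasibility: A x = b.

This gives the KKT block system:
  [ Q   A^T ] [ x     ]   [-c ]
  [ A    0  ] [ lambda ] = [ b ]

Solving the linear system:
  x*      = (0.5574, 1.2787, -0.8361)
  lambda* = (1.0738, 1.9645)
  f(x*)   = -0.8689

x* = (0.5574, 1.2787, -0.8361), lambda* = (1.0738, 1.9645)


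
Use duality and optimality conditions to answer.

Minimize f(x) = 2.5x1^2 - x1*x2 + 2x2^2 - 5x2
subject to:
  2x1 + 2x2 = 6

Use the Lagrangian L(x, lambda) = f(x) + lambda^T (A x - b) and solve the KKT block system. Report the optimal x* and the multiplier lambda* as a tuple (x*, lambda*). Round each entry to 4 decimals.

Form the Lagrangian:
  L(x, lambda) = (1/2) x^T Q x + c^T x + lambda^T (A x - b)
Stationarity (grad_x L = 0): Q x + c + A^T lambda = 0.
Primal feasibility: A x = b.

This gives the KKT block system:
  [ Q   A^T ] [ x     ]   [-c ]
  [ A    0  ] [ lambda ] = [ b ]

Solving the linear system:
  x*      = (0.9091, 2.0909)
  lambda* = (-1.2273)
  f(x*)   = -1.5455

x* = (0.9091, 2.0909), lambda* = (-1.2273)


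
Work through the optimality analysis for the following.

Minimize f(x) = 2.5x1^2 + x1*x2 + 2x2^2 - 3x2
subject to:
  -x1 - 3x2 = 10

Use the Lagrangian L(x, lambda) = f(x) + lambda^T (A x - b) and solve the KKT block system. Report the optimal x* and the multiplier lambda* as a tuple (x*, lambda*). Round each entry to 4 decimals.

Form the Lagrangian:
  L(x, lambda) = (1/2) x^T Q x + c^T x + lambda^T (A x - b)
Stationarity (grad_x L = 0): Q x + c + A^T lambda = 0.
Primal feasibility: A x = b.

This gives the KKT block system:
  [ Q   A^T ] [ x     ]   [-c ]
  [ A    0  ] [ lambda ] = [ b ]

Solving the linear system:
  x*      = (-0.4419, -3.186)
  lambda* = (-5.3953)
  f(x*)   = 31.7558

x* = (-0.4419, -3.186), lambda* = (-5.3953)


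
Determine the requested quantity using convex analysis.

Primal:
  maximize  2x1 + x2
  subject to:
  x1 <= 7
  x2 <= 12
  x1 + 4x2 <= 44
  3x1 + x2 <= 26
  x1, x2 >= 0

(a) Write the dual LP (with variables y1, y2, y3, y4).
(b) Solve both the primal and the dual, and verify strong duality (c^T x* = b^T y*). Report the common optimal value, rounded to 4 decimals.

The standard primal-dual pair for 'max c^T x s.t. A x <= b, x >= 0' is:
  Dual:  min b^T y  s.t.  A^T y >= c,  y >= 0.

So the dual LP is:
  minimize  7y1 + 12y2 + 44y3 + 26y4
  subject to:
    y1 + y3 + 3y4 >= 2
    y2 + 4y3 + y4 >= 1
    y1, y2, y3, y4 >= 0

Solving the primal: x* = (5.4545, 9.6364).
  primal value c^T x* = 20.5455.
Solving the dual: y* = (0, 0, 0.0909, 0.6364).
  dual value b^T y* = 20.5455.
Strong duality: c^T x* = b^T y*. Confirmed.

20.5455


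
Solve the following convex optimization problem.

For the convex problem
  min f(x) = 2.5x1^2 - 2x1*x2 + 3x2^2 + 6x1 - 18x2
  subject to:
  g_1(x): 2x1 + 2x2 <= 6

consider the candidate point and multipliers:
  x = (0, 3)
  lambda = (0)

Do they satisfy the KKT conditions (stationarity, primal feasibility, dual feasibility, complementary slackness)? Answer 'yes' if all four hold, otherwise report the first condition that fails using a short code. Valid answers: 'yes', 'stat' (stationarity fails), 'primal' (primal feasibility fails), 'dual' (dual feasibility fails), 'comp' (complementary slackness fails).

Gradient of f: grad f(x) = Q x + c = (0, 0)
Constraint values g_i(x) = a_i^T x - b_i:
  g_1((0, 3)) = 0
Stationarity residual: grad f(x) + sum_i lambda_i a_i = (0, 0)
  -> stationarity OK
Primal feasibility (all g_i <= 0): OK
Dual feasibility (all lambda_i >= 0): OK
Complementary slackness (lambda_i * g_i(x) = 0 for all i): OK

Verdict: yes, KKT holds.

yes


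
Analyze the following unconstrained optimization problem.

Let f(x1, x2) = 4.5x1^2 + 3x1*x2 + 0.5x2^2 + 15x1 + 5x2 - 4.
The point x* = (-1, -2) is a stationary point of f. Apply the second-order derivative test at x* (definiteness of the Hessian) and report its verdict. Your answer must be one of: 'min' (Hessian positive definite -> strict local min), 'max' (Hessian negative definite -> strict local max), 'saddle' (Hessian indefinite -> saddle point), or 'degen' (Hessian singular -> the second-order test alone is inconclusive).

Compute the Hessian H = grad^2 f:
  H = [[9, 3], [3, 1]]
Verify stationarity: grad f(x*) = H x* + g = (0, 0).
Eigenvalues of H: 0, 10.
H has a zero eigenvalue (singular; positive semidefinite but not definite), so H is neither positive definite, negative definite, nor indefinite. The second-order test alone is inconclusive -> degen.
(Indeed, f is constant along the null direction of H through x*, so x* is not a strict local extremum.)

degen


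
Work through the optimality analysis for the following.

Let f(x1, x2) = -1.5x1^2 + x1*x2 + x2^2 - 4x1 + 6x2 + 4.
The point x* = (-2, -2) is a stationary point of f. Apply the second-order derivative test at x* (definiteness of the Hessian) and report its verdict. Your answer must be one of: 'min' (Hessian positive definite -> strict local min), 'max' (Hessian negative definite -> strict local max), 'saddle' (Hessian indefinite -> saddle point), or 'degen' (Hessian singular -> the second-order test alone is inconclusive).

Compute the Hessian H = grad^2 f:
  H = [[-3, 1], [1, 2]]
Verify stationarity: grad f(x*) = H x* + g = (0, 0).
Eigenvalues of H: -3.1926, 2.1926.
Eigenvalues have mixed signs, so H is indefinite -> x* is a saddle point.

saddle


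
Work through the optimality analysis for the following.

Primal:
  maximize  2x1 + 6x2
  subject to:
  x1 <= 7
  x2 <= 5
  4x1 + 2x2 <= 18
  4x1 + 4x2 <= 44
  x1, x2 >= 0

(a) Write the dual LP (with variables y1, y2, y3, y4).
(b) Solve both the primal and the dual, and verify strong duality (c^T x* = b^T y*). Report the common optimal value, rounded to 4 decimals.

The standard primal-dual pair for 'max c^T x s.t. A x <= b, x >= 0' is:
  Dual:  min b^T y  s.t.  A^T y >= c,  y >= 0.

So the dual LP is:
  minimize  7y1 + 5y2 + 18y3 + 44y4
  subject to:
    y1 + 4y3 + 4y4 >= 2
    y2 + 2y3 + 4y4 >= 6
    y1, y2, y3, y4 >= 0

Solving the primal: x* = (2, 5).
  primal value c^T x* = 34.
Solving the dual: y* = (0, 5, 0.5, 0).
  dual value b^T y* = 34.
Strong duality: c^T x* = b^T y*. Confirmed.

34


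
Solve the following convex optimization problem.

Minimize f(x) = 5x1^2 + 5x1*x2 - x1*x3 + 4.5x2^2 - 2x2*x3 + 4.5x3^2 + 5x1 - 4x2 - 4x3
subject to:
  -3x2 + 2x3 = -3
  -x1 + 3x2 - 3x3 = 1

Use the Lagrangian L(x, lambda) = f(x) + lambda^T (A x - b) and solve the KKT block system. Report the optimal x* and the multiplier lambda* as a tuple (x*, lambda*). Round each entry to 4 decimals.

Form the Lagrangian:
  L(x, lambda) = (1/2) x^T Q x + c^T x + lambda^T (A x - b)
Stationarity (grad_x L = 0): Q x + c + A^T lambda = 0.
Primal feasibility: A x = b.

This gives the KKT block system:
  [ Q   A^T ] [ x     ]   [-c ]
  [ A    0  ] [ lambda ] = [ b ]

Solving the linear system:
  x*      = (0.2128, 2.1915, 1.7872)
  lambda* = (20.7021, 16.2979)
  f(x*)   = 15.4787

x* = (0.2128, 2.1915, 1.7872), lambda* = (20.7021, 16.2979)


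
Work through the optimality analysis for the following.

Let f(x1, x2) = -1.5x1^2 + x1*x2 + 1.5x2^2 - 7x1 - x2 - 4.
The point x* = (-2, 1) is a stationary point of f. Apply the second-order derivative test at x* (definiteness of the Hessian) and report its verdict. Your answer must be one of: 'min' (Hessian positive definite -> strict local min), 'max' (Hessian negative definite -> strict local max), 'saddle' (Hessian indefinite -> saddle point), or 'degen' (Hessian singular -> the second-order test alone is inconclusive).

Compute the Hessian H = grad^2 f:
  H = [[-3, 1], [1, 3]]
Verify stationarity: grad f(x*) = H x* + g = (0, 0).
Eigenvalues of H: -3.1623, 3.1623.
Eigenvalues have mixed signs, so H is indefinite -> x* is a saddle point.

saddle


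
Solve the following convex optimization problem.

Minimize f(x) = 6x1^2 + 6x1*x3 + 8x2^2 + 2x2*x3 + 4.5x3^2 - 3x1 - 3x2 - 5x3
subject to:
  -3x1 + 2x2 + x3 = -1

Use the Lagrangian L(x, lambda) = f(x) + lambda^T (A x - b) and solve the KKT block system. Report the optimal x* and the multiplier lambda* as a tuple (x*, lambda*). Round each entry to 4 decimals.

Form the Lagrangian:
  L(x, lambda) = (1/2) x^T Q x + c^T x + lambda^T (A x - b)
Stationarity (grad_x L = 0): Q x + c + A^T lambda = 0.
Primal feasibility: A x = b.

This gives the KKT block system:
  [ Q   A^T ] [ x     ]   [-c ]
  [ A    0  ] [ lambda ] = [ b ]

Solving the linear system:
  x*      = (0.4162, 0.0448, 0.159)
  lambda* = (0.9827)
  f(x*)   = -0.5975

x* = (0.4162, 0.0448, 0.159), lambda* = (0.9827)
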